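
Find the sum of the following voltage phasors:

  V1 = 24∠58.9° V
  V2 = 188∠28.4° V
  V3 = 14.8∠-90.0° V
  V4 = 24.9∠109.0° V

Step 1 — Convert each phasor to rectangular form:
  V1 = 24·(cos(58.9°) + j·sin(58.9°)) = 12.4 + j20.55 V
  V2 = 188·(cos(28.4°) + j·sin(28.4°)) = 165.4 + j89.42 V
  V3 = 14.8·(cos(-90.0°) + j·sin(-90.0°)) = 0 - j14.8 V
  V4 = 24.9·(cos(109.0°) + j·sin(109.0°)) = -8.107 + j23.54 V
Step 2 — Sum components: V_total = 169.7 + j118.7 V.
Step 3 — Convert to polar: |V_total| = 207.1 V, ∠V_total = 35.0°.

V_total = 207.1∠35.0° V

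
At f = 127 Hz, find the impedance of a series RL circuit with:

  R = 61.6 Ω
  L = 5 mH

Step 1 — Angular frequency: ω = 2π·f = 2π·127 = 798 rad/s.
Step 2 — Component impedances:
  R: Z = R = 61.6 Ω
  L: Z = jωL = j·798·0.005 = 0 + j3.99 Ω
Step 3 — Series combination: Z_total = R + L = 61.6 + j3.99 Ω = 61.73∠3.7° Ω.

Z = 61.6 + j3.99 Ω = 61.73∠3.7° Ω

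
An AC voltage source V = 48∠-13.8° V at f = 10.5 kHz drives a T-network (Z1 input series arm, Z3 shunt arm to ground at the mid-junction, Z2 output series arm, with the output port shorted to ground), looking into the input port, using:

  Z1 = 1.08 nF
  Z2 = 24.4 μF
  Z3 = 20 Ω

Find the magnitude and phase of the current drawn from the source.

Step 1 — Angular frequency: ω = 2π·f = 2π·1.05e+04 = 6.597e+04 rad/s.
Step 2 — Component impedances:
  Z1: Z = 1/(jωC) = -j/(ω·C) = 0 - j1.403e+04 Ω
  Z2: Z = 1/(jωC) = -j/(ω·C) = 0 - j0.6212 Ω
  Z3: Z = R = 20 Ω
Step 3 — With the output port shorted to ground, the output series arm Z2 runs from the junction to ground; the shunt arm Z3 also runs from the junction to ground. They appear in parallel: Z3 || Z2 = 0.01928 - j0.6206 Ω.
Step 4 — Series with input arm Z1: Z_in = Z1 + (Z3 || Z2) = 0.01928 - j1.404e+04 Ω = 1.404e+04∠-90.0° Ω.
Step 5 — Source phasor: V = 48∠-13.8° V = 46.61 - j11.45 V.
Step 6 — Ohm's law: I = V / Z_total = (46.61 - j11.45) / (0.01928 - j1.404e+04) = 0.0008158 + j0.003321 A.
Step 7 — Convert to polar: |I| = 0.00342 A, ∠I = 76.2°.

I = 0.00342∠76.2° A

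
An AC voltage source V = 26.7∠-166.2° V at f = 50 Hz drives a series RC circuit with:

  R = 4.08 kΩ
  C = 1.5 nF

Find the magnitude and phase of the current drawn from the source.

Step 1 — Angular frequency: ω = 2π·f = 2π·50 = 314.2 rad/s.
Step 2 — Component impedances:
  R: Z = R = 4080 Ω
  C: Z = 1/(jωC) = -j/(ω·C) = 0 - j2.122e+06 Ω
Step 3 — Series combination: Z_total = R + C = 4080 - j2.122e+06 Ω = 2.122e+06∠-89.9° Ω.
Step 4 — Source phasor: V = 26.7∠-166.2° V = -25.93 - j6.369 V.
Step 5 — Ohm's law: I = V / Z_total = (-25.93 - j6.369) / (4080 - j2.122e+06) = 2.978e-06 - j1.222e-05 A.
Step 6 — Convert to polar: |I| = 1.258e-05 A, ∠I = -76.3°.

I = 1.258e-05∠-76.3° A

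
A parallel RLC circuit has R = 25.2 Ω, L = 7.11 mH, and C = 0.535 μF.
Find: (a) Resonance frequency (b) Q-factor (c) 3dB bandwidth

Step 1 — Resonance: ω₀ = 1/√(LC) = 1/√(0.00711·5.35e-07) = 1.621e+04 rad/s.
Step 2 — f₀ = ω₀/(2π) = 2581 Hz.
Step 3 — Parallel Q: Q = R/(ω₀L) = 25.2/(1.621e+04·0.00711) = 0.2186.
Step 4 — Bandwidth: Δω = ω₀/Q = 7.417e+04 rad/s; BW = Δω/(2π) = 1.18e+04 Hz.

(a) f₀ = 2581 Hz  (b) Q = 0.2186  (c) BW = 1.18e+04 Hz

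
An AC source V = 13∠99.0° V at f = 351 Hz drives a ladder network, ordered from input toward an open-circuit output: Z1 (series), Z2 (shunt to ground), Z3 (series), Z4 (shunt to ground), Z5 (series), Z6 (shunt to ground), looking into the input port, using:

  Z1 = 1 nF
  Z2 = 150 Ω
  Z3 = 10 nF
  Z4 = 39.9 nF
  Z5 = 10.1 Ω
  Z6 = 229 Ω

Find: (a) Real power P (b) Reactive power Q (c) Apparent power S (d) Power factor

Step 1 — Angular frequency: ω = 2π·f = 2π·351 = 2205 rad/s.
Step 2 — Component impedances:
  Z1: Z = 1/(jωC) = -j/(ω·C) = 0 - j4.534e+05 Ω
  Z2: Z = R = 150 Ω
  Z3: Z = 1/(jωC) = -j/(ω·C) = 0 - j4.534e+04 Ω
  Z4: Z = 1/(jωC) = -j/(ω·C) = 0 - j1.136e+04 Ω
  Z5: Z = R = 10.1 Ω
  Z6: Z = R = 229 Ω
Step 3 — Ladder network (open output): work backward from the far end, alternating series and parallel combinations. Z_in = 150 - j4.534e+05 Ω = 4.534e+05∠-90.0° Ω.
Step 4 — Source phasor: V = 13∠99.0° V = -2.034 + j12.84 V.
Step 5 — Current: I = V / Z = -2.832e-05 - j4.476e-06 A = 2.867e-05∠-171.0° A.
Step 6 — Complex power: S = V·I* = 1.233e-07 - j0.0003727 VA.
Step 7 — Real power: P = Re(S) = 1.233e-07 W.
Step 8 — Reactive power: Q = Im(S) = -0.0003727 VAR.
Step 9 — Apparent power: |S| = 0.0003727 VA.
Step 10 — Power factor: PF = P/|S| = 0.0003308 (leading).

(a) P = 1.233e-07 W  (b) Q = -0.0003727 VAR  (c) S = 0.0003727 VA  (d) PF = 0.0003308 (leading)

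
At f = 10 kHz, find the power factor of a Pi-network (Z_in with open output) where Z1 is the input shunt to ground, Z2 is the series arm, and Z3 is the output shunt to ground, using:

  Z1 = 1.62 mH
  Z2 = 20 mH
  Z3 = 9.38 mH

Step 1 — Angular frequency: ω = 2π·f = 2π·1e+04 = 6.283e+04 rad/s.
Step 2 — Component impedances:
  Z1: Z = jωL = j·6.283e+04·0.00162 = 0 + j101.8 Ω
  Z2: Z = jωL = j·6.283e+04·0.02 = 0 + j1257 Ω
  Z3: Z = jωL = j·6.283e+04·0.00938 = 0 + j589.4 Ω
Step 3 — With open output, the series arm Z2 and the output shunt Z3 appear in series to ground: Z2 + Z3 = 0 + j1846 Ω.
Step 4 — Parallel with input shunt Z1: Z_in = Z1 || (Z2 + Z3) = 0 + j96.47 Ω = 96.47∠90.0° Ω.
Step 5 — Power factor: PF = cos(φ) = Re(Z)/|Z| = -0/96.47 = -0.
Step 6 — Type: Im(Z) = 96.47 ⇒ lagging (phase φ = 90.0°).

PF = -0 (lagging, φ = 90.0°)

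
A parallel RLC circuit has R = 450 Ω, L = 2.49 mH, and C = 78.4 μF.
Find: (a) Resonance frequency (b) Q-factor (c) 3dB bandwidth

Step 1 — Resonance: ω₀ = 1/√(LC) = 1/√(0.00249·7.84e-05) = 2263 rad/s.
Step 2 — f₀ = ω₀/(2π) = 360.2 Hz.
Step 3 — Parallel Q: Q = R/(ω₀L) = 450/(2263·0.00249) = 79.85.
Step 4 — Bandwidth: Δω = ω₀/Q = 28.34 rad/s; BW = Δω/(2π) = 4.511 Hz.

(a) f₀ = 360.2 Hz  (b) Q = 79.85  (c) BW = 4.511 Hz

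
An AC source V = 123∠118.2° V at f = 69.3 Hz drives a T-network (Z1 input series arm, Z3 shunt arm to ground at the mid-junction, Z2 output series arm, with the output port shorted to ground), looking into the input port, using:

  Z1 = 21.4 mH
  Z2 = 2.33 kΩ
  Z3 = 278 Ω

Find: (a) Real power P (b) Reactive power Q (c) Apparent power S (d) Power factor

Step 1 — Angular frequency: ω = 2π·f = 2π·69.3 = 435.4 rad/s.
Step 2 — Component impedances:
  Z1: Z = jωL = j·435.4·0.0214 = 0 + j9.318 Ω
  Z2: Z = R = 2330 Ω
  Z3: Z = R = 278 Ω
Step 3 — With the output port shorted to ground, the output series arm Z2 runs from the junction to ground; the shunt arm Z3 also runs from the junction to ground. They appear in parallel: Z3 || Z2 = 248.4 Ω.
Step 4 — Series with input arm Z1: Z_in = Z1 + (Z3 || Z2) = 248.4 + j9.318 Ω = 248.5∠2.1° Ω.
Step 5 — Source phasor: V = 123∠118.2° V = -58.12 + j108.4 V.
Step 6 — Current: I = V / Z = -0.2173 + j0.4446 A = 0.4949∠116.1° A.
Step 7 — Complex power: S = V·I* = 60.83 + j2.282 VA.
Step 8 — Real power: P = Re(S) = 60.83 W.
Step 9 — Reactive power: Q = Im(S) = 2.282 VAR.
Step 10 — Apparent power: |S| = 60.87 VA.
Step 11 — Power factor: PF = P/|S| = 0.9993 (lagging).

(a) P = 60.83 W  (b) Q = 2.282 VAR  (c) S = 60.87 VA  (d) PF = 0.9993 (lagging)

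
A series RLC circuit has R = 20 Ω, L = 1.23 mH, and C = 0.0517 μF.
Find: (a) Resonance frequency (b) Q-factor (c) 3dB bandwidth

Step 1 — Resonance: ω₀ = 1/√(LC) = 1/√(0.00123·5.17e-08) = 1.254e+05 rad/s.
Step 2 — f₀ = ω₀/(2π) = 1.996e+04 Hz.
Step 3 — Series Q: Q = ω₀L/R = 1.254e+05·0.00123/20 = 7.712.
Step 4 — Bandwidth: Δω = ω₀/Q = 1.626e+04 rad/s; BW = Δω/(2π) = 2588 Hz.

(a) f₀ = 1.996e+04 Hz  (b) Q = 7.712  (c) BW = 2588 Hz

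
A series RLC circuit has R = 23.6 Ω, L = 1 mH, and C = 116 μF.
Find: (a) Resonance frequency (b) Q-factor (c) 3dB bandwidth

Step 1 — Resonance: ω₀ = 1/√(LC) = 1/√(0.001·0.000116) = 2936 rad/s.
Step 2 — f₀ = ω₀/(2π) = 467.3 Hz.
Step 3 — Series Q: Q = ω₀L/R = 2936·0.001/23.6 = 0.1244.
Step 4 — Bandwidth: Δω = ω₀/Q = 2.36e+04 rad/s; BW = Δω/(2π) = 3756 Hz.

(a) f₀ = 467.3 Hz  (b) Q = 0.1244  (c) BW = 3756 Hz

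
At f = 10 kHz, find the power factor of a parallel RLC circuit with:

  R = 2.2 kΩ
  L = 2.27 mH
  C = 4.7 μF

Step 1 — Angular frequency: ω = 2π·f = 2π·1e+04 = 6.283e+04 rad/s.
Step 2 — Component impedances:
  R: Z = R = 2200 Ω
  L: Z = jωL = j·6.283e+04·0.00227 = 0 + j142.6 Ω
  C: Z = 1/(jωC) = -j/(ω·C) = 0 - j3.386 Ω
Step 3 — Parallel combination: 1/Z_total = 1/R + 1/L + 1/C; Z_total = 0.005469 - j3.469 Ω = 3.469∠-89.9° Ω.
Step 4 — Power factor: PF = cos(φ) = Re(Z)/|Z| = 0.005469/3.469 = 0.001577.
Step 5 — Type: Im(Z) = -3.469 ⇒ leading (phase φ = -89.9°).

PF = 0.001577 (leading, φ = -89.9°)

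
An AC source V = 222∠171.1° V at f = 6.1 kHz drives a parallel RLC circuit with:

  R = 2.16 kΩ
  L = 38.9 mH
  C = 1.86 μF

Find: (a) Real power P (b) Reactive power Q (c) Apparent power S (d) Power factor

Step 1 — Angular frequency: ω = 2π·f = 2π·6100 = 3.833e+04 rad/s.
Step 2 — Component impedances:
  R: Z = R = 2160 Ω
  L: Z = jωL = j·3.833e+04·0.0389 = 0 + j1491 Ω
  C: Z = 1/(jωC) = -j/(ω·C) = 0 - j14.03 Ω
Step 3 — Parallel combination: 1/Z_total = 1/R + 1/L + 1/C; Z_total = 0.09283 - j14.16 Ω = 14.16∠-89.6° Ω.
Step 4 — Source phasor: V = 222∠171.1° V = -219.3 + j34.35 V.
Step 5 — Current: I = V / Z = -2.527 - j15.47 A = 15.68∠-99.3° A.
Step 6 — Complex power: S = V·I* = 22.82 - j3480 VA.
Step 7 — Real power: P = Re(S) = 22.82 W.
Step 8 — Reactive power: Q = Im(S) = -3480 VAR.
Step 9 — Apparent power: |S| = 3480 VA.
Step 10 — Power factor: PF = P/|S| = 0.006556 (leading).

(a) P = 22.82 W  (b) Q = -3480 VAR  (c) S = 3480 VA  (d) PF = 0.006556 (leading)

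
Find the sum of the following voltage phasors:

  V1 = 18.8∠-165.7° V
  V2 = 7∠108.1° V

Step 1 — Convert each phasor to rectangular form:
  V1 = 18.8·(cos(-165.7°) + j·sin(-165.7°)) = -18.22 - j4.644 V
  V2 = 7·(cos(108.1°) + j·sin(108.1°)) = -2.175 + j6.654 V
Step 2 — Sum components: V_total = -20.39 + j2.01 V.
Step 3 — Convert to polar: |V_total| = 20.49 V, ∠V_total = 174.4°.

V_total = 20.49∠174.4° V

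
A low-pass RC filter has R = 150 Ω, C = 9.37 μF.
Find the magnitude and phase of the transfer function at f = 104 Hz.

Step 1 — Angular frequency: ω = 2π·104 = 653.5 rad/s.
Step 2 — Transfer function: H(jω) = 1/(1 + jωRC).
Step 3 — Denominator: 1 + jωRC = 1 + j·653.5·150·9.37e-06 = 1 + j0.9184.
Step 4 — H = 0.5424 - j0.4982.
Step 5 — Magnitude: |H| = 0.7365 (-2.7 dB); phase: φ = -42.6°.

|H| = 0.7365 (-2.7 dB), φ = -42.6°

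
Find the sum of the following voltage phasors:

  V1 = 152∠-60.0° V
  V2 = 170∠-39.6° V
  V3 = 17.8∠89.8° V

Step 1 — Convert each phasor to rectangular form:
  V1 = 152·(cos(-60.0°) + j·sin(-60.0°)) = 76 - j131.6 V
  V2 = 170·(cos(-39.6°) + j·sin(-39.6°)) = 131 - j108.4 V
  V3 = 17.8·(cos(89.8°) + j·sin(89.8°)) = 0.06213 + j17.8 V
Step 2 — Sum components: V_total = 207 - j222.2 V.
Step 3 — Convert to polar: |V_total| = 303.7 V, ∠V_total = -47.0°.

V_total = 303.7∠-47.0° V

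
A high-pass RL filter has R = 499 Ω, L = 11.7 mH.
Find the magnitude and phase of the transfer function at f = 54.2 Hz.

Step 1 — Angular frequency: ω = 2π·54.2 = 340.5 rad/s.
Step 2 — Transfer function: H(jω) = jωL/(R + jωL).
Step 3 — Numerator jωL = j·3.984; denominator R + jωL = 499 + j3.984.
Step 4 — H = 6.375e-05 + j0.007984.
Step 5 — Magnitude: |H| = 0.007985 (-42.0 dB); phase: φ = 89.5°.

|H| = 0.007985 (-42.0 dB), φ = 89.5°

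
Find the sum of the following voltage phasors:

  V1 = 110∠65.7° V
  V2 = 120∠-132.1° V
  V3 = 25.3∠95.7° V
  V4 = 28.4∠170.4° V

Step 1 — Convert each phasor to rectangular form:
  V1 = 110·(cos(65.7°) + j·sin(65.7°)) = 45.27 + j100.3 V
  V2 = 120·(cos(-132.1°) + j·sin(-132.1°)) = -80.45 - j89.04 V
  V3 = 25.3·(cos(95.7°) + j·sin(95.7°)) = -2.513 + j25.17 V
  V4 = 28.4·(cos(170.4°) + j·sin(170.4°)) = -28 + j4.736 V
Step 2 — Sum components: V_total = -65.7 + j41.13 V.
Step 3 — Convert to polar: |V_total| = 77.51 V, ∠V_total = 148.0°.

V_total = 77.51∠148.0° V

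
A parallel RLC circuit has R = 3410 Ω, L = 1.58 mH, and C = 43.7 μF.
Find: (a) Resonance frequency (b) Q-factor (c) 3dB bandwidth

Step 1 — Resonance: ω₀ = 1/√(LC) = 1/√(0.00158·4.37e-05) = 3806 rad/s.
Step 2 — f₀ = ω₀/(2π) = 605.7 Hz.
Step 3 — Parallel Q: Q = R/(ω₀L) = 3410/(3806·0.00158) = 567.1.
Step 4 — Bandwidth: Δω = ω₀/Q = 6.711 rad/s; BW = Δω/(2π) = 1.068 Hz.

(a) f₀ = 605.7 Hz  (b) Q = 567.1  (c) BW = 1.068 Hz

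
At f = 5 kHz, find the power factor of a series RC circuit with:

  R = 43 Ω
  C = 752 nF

Step 1 — Angular frequency: ω = 2π·f = 2π·5000 = 3.142e+04 rad/s.
Step 2 — Component impedances:
  R: Z = R = 43 Ω
  C: Z = 1/(jωC) = -j/(ω·C) = 0 - j42.33 Ω
Step 3 — Series combination: Z_total = R + C = 43 - j42.33 Ω = 60.34∠-44.5° Ω.
Step 4 — Power factor: PF = cos(φ) = Re(Z)/|Z| = 43/60.34 = 0.7126.
Step 5 — Type: Im(Z) = -42.33 ⇒ leading (phase φ = -44.5°).

PF = 0.7126 (leading, φ = -44.5°)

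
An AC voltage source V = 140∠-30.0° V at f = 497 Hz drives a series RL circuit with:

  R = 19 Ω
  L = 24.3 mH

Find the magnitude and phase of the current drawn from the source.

Step 1 — Angular frequency: ω = 2π·f = 2π·497 = 3123 rad/s.
Step 2 — Component impedances:
  R: Z = R = 19 Ω
  L: Z = jωL = j·3123·0.0243 = 0 + j75.88 Ω
Step 3 — Series combination: Z_total = R + L = 19 + j75.88 Ω = 78.23∠75.9° Ω.
Step 4 — Source phasor: V = 140∠-30.0° V = 121.2 - j70 V.
Step 5 — Ohm's law: I = V / Z_total = (121.2 - j70) / (19 + j75.88) = -0.4916 - j1.721 A.
Step 6 — Convert to polar: |I| = 1.79 A, ∠I = -105.9°.

I = 1.79∠-105.9° A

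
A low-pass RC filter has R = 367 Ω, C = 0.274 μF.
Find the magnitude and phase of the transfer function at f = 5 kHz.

Step 1 — Angular frequency: ω = 2π·5000 = 3.142e+04 rad/s.
Step 2 — Transfer function: H(jω) = 1/(1 + jωRC).
Step 3 — Denominator: 1 + jωRC = 1 + j·3.142e+04·367·2.74e-07 = 1 + j3.159.
Step 4 — H = 0.09107 - j0.2877.
Step 5 — Magnitude: |H| = 0.3018 (-10.4 dB); phase: φ = -72.4°.

|H| = 0.3018 (-10.4 dB), φ = -72.4°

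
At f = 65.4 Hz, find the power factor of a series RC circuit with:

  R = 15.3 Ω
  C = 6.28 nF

Step 1 — Angular frequency: ω = 2π·f = 2π·65.4 = 410.9 rad/s.
Step 2 — Component impedances:
  R: Z = R = 15.3 Ω
  C: Z = 1/(jωC) = -j/(ω·C) = 0 - j3.875e+05 Ω
Step 3 — Series combination: Z_total = R + C = 15.3 - j3.875e+05 Ω = 3.875e+05∠-90.0° Ω.
Step 4 — Power factor: PF = cos(φ) = Re(Z)/|Z| = 15.3/3.875e+05 = 3.948e-05.
Step 5 — Type: Im(Z) = -3.875e+05 ⇒ leading (phase φ = -90.0°).

PF = 3.948e-05 (leading, φ = -90.0°)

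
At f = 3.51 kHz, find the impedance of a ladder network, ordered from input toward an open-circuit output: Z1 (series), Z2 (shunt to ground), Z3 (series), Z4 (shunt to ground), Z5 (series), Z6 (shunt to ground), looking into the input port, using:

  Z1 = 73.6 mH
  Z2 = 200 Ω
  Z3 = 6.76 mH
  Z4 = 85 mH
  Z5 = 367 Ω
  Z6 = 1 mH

Step 1 — Angular frequency: ω = 2π·f = 2π·3510 = 2.205e+04 rad/s.
Step 2 — Component impedances:
  Z1: Z = jωL = j·2.205e+04·0.0736 = 0 + j1623 Ω
  Z2: Z = R = 200 Ω
  Z3: Z = jωL = j·2.205e+04·0.00676 = 0 + j149.1 Ω
  Z4: Z = jωL = j·2.205e+04·0.085 = 0 + j1875 Ω
  Z5: Z = R = 367 Ω
  Z6: Z = jωL = j·2.205e+04·0.001 = 0 + j22.05 Ω
Step 3 — Ladder network (open output): work backward from the far end, alternating series and parallel combinations. Z_in = 138.4 + j1650 Ω = 1656∠85.2° Ω.

Z = 138.4 + j1650 Ω = 1656∠85.2° Ω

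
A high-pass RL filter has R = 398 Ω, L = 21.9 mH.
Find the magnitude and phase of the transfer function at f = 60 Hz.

Step 1 — Angular frequency: ω = 2π·60 = 377 rad/s.
Step 2 — Transfer function: H(jω) = jωL/(R + jωL).
Step 3 — Numerator jωL = j·8.256; denominator R + jωL = 398 + j8.256.
Step 4 — H = 0.0004301 + j0.02074.
Step 5 — Magnitude: |H| = 0.02074 (-33.7 dB); phase: φ = 88.8°.

|H| = 0.02074 (-33.7 dB), φ = 88.8°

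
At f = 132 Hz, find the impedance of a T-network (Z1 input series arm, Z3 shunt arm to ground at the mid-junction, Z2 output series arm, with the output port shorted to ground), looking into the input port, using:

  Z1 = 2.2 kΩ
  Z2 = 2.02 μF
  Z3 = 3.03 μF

Step 1 — Angular frequency: ω = 2π·f = 2π·132 = 829.4 rad/s.
Step 2 — Component impedances:
  Z1: Z = R = 2200 Ω
  Z2: Z = 1/(jωC) = -j/(ω·C) = 0 - j596.9 Ω
  Z3: Z = 1/(jωC) = -j/(ω·C) = 0 - j397.9 Ω
Step 3 — With the output port shorted to ground, the output series arm Z2 runs from the junction to ground; the shunt arm Z3 also runs from the junction to ground. They appear in parallel: Z3 || Z2 = 0 - j238.8 Ω.
Step 4 — Series with input arm Z1: Z_in = Z1 + (Z3 || Z2) = 2200 - j238.8 Ω = 2213∠-6.2° Ω.

Z = 2200 - j238.8 Ω = 2213∠-6.2° Ω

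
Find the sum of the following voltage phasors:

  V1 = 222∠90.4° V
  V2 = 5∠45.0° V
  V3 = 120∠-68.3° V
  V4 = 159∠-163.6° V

Step 1 — Convert each phasor to rectangular form:
  V1 = 222·(cos(90.4°) + j·sin(90.4°)) = -1.55 + j222 V
  V2 = 5·(cos(45.0°) + j·sin(45.0°)) = 3.536 + j3.536 V
  V3 = 120·(cos(-68.3°) + j·sin(-68.3°)) = 44.37 - j111.5 V
  V4 = 159·(cos(-163.6°) + j·sin(-163.6°)) = -152.5 - j44.89 V
Step 2 — Sum components: V_total = -106.2 + j69.14 V.
Step 3 — Convert to polar: |V_total| = 126.7 V, ∠V_total = 146.9°.

V_total = 126.7∠146.9° V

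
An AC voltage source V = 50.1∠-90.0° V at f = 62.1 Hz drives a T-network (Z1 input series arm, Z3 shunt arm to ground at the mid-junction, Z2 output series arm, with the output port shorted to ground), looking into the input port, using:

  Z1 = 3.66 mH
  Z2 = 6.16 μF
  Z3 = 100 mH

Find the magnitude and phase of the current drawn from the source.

Step 1 — Angular frequency: ω = 2π·f = 2π·62.1 = 390.2 rad/s.
Step 2 — Component impedances:
  Z1: Z = jωL = j·390.2·0.00366 = 0 + j1.428 Ω
  Z2: Z = 1/(jωC) = -j/(ω·C) = 0 - j416.1 Ω
  Z3: Z = jωL = j·390.2·0.1 = 0 + j39.02 Ω
Step 3 — With the output port shorted to ground, the output series arm Z2 runs from the junction to ground; the shunt arm Z3 also runs from the junction to ground. They appear in parallel: Z3 || Z2 = 0 + j43.06 Ω.
Step 4 — Series with input arm Z1: Z_in = Z1 + (Z3 || Z2) = 0 + j44.48 Ω = 44.48∠90.0° Ω.
Step 5 — Source phasor: V = 50.1∠-90.0° V = 0 - j50.1 V.
Step 6 — Ohm's law: I = V / Z_total = (0 - j50.1) / (0 + j44.48) = -1.126 A.
Step 7 — Convert to polar: |I| = 1.126 A, ∠I = -180.0°.

I = 1.126∠-180.0° A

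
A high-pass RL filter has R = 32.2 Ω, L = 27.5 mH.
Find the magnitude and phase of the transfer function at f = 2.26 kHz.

Step 1 — Angular frequency: ω = 2π·2260 = 1.42e+04 rad/s.
Step 2 — Transfer function: H(jω) = jωL/(R + jωL).
Step 3 — Numerator jωL = j·390.5; denominator R + jωL = 32.2 + j390.5.
Step 4 — H = 0.9932 + j0.0819.
Step 5 — Magnitude: |H| = 0.9966 (-0.0 dB); phase: φ = 4.7°.

|H| = 0.9966 (-0.0 dB), φ = 4.7°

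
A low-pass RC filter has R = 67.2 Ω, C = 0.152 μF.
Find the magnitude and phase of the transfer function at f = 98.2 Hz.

Step 1 — Angular frequency: ω = 2π·98.2 = 617 rad/s.
Step 2 — Transfer function: H(jω) = 1/(1 + jωRC).
Step 3 — Denominator: 1 + jωRC = 1 + j·617·67.2·1.52e-07 = 1 + j0.006302.
Step 4 — H = 1 - j0.006302.
Step 5 — Magnitude: |H| = 1 (-0.0 dB); phase: φ = -0.4°.

|H| = 1 (-0.0 dB), φ = -0.4°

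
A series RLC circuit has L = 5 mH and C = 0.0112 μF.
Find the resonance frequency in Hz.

Step 1 — Resonance condition Im(Z)=0 gives ω₀ = 1/√(LC).
Step 2 — ω₀ = 1/√(0.005·1.12e-08) = 1.336e+05 rad/s.
Step 3 — f₀ = ω₀/(2π) = 2.127e+04 Hz.

f₀ = 2.127e+04 Hz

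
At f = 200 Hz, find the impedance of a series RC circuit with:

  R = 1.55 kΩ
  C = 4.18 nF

Step 1 — Angular frequency: ω = 2π·f = 2π·200 = 1257 rad/s.
Step 2 — Component impedances:
  R: Z = R = 1550 Ω
  C: Z = 1/(jωC) = -j/(ω·C) = 0 - j1.904e+05 Ω
Step 3 — Series combination: Z_total = R + C = 1550 - j1.904e+05 Ω = 1.904e+05∠-89.5° Ω.

Z = 1550 - j1.904e+05 Ω = 1.904e+05∠-89.5° Ω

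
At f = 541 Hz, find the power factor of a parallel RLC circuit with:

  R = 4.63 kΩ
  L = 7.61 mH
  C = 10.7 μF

Step 1 — Angular frequency: ω = 2π·f = 2π·541 = 3399 rad/s.
Step 2 — Component impedances:
  R: Z = R = 4630 Ω
  L: Z = jωL = j·3399·0.00761 = 0 + j25.87 Ω
  C: Z = 1/(jωC) = -j/(ω·C) = 0 - j27.49 Ω
Step 3 — Parallel combination: 1/Z_total = 1/R + 1/L + 1/C; Z_total = 40.95 + j433.5 Ω = 435.4∠84.6° Ω.
Step 4 — Power factor: PF = cos(φ) = Re(Z)/|Z| = 40.949/435.43 = 0.09404.
Step 5 — Type: Im(Z) = 433.5 ⇒ lagging (phase φ = 84.6°).

PF = 0.09404 (lagging, φ = 84.6°)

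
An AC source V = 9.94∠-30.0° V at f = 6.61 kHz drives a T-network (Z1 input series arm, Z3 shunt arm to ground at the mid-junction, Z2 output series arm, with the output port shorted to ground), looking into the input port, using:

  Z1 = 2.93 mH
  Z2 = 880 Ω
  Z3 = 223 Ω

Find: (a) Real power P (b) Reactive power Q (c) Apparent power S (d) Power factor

Step 1 — Angular frequency: ω = 2π·f = 2π·6610 = 4.153e+04 rad/s.
Step 2 — Component impedances:
  Z1: Z = jωL = j·4.153e+04·0.00293 = 0 + j121.7 Ω
  Z2: Z = R = 880 Ω
  Z3: Z = R = 223 Ω
Step 3 — With the output port shorted to ground, the output series arm Z2 runs from the junction to ground; the shunt arm Z3 also runs from the junction to ground. They appear in parallel: Z3 || Z2 = 177.9 Ω.
Step 4 — Series with input arm Z1: Z_in = Z1 + (Z3 || Z2) = 177.9 + j121.7 Ω = 215.5∠34.4° Ω.
Step 5 — Source phasor: V = 9.94∠-30.0° V = 8.608 - j4.97 V.
Step 6 — Current: I = V / Z = 0.01995 - j0.04158 A = 0.04611∠-64.4° A.
Step 7 — Complex power: S = V·I* = 0.3783 + j0.2588 VA.
Step 8 — Real power: P = Re(S) = 0.3783 W.
Step 9 — Reactive power: Q = Im(S) = 0.2588 VAR.
Step 10 — Apparent power: |S| = 0.4584 VA.
Step 11 — Power factor: PF = P/|S| = 0.8254 (lagging).

(a) P = 0.3783 W  (b) Q = 0.2588 VAR  (c) S = 0.4584 VA  (d) PF = 0.8254 (lagging)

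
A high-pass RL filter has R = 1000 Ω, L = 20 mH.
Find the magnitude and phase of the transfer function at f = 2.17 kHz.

Step 1 — Angular frequency: ω = 2π·2170 = 1.363e+04 rad/s.
Step 2 — Transfer function: H(jω) = jωL/(R + jωL).
Step 3 — Numerator jωL = j·272.7; denominator R + jωL = 1000 + j272.7.
Step 4 — H = 0.06921 + j0.2538.
Step 5 — Magnitude: |H| = 0.2631 (-11.6 dB); phase: φ = 74.7°.

|H| = 0.2631 (-11.6 dB), φ = 74.7°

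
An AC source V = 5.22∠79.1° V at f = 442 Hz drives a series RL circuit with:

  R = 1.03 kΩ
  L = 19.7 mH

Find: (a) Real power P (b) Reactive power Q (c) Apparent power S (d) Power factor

Step 1 — Angular frequency: ω = 2π·f = 2π·442 = 2777 rad/s.
Step 2 — Component impedances:
  R: Z = R = 1030 Ω
  L: Z = jωL = j·2777·0.0197 = 0 + j54.71 Ω
Step 3 — Series combination: Z_total = R + L = 1030 + j54.71 Ω = 1031∠3.0° Ω.
Step 4 — Source phasor: V = 5.22∠79.1° V = 0.9871 + j5.126 V.
Step 5 — Current: I = V / Z = 0.001219 + j0.004912 A = 0.005061∠76.1° A.
Step 6 — Complex power: S = V·I* = 0.02638 + j0.001401 VA.
Step 7 — Real power: P = Re(S) = 0.02638 W.
Step 8 — Reactive power: Q = Im(S) = 0.001401 VAR.
Step 9 — Apparent power: |S| = 0.02642 VA.
Step 10 — Power factor: PF = P/|S| = 0.9986 (lagging).

(a) P = 0.02638 W  (b) Q = 0.001401 VAR  (c) S = 0.02642 VA  (d) PF = 0.9986 (lagging)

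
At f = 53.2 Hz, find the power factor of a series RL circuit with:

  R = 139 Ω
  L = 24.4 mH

Step 1 — Angular frequency: ω = 2π·f = 2π·53.2 = 334.3 rad/s.
Step 2 — Component impedances:
  R: Z = R = 139 Ω
  L: Z = jωL = j·334.3·0.0244 = 0 + j8.156 Ω
Step 3 — Series combination: Z_total = R + L = 139 + j8.156 Ω = 139.2∠3.4° Ω.
Step 4 — Power factor: PF = cos(φ) = Re(Z)/|Z| = 139/139.24 = 0.9983.
Step 5 — Type: Im(Z) = 8.156 ⇒ lagging (phase φ = 3.4°).

PF = 0.9983 (lagging, φ = 3.4°)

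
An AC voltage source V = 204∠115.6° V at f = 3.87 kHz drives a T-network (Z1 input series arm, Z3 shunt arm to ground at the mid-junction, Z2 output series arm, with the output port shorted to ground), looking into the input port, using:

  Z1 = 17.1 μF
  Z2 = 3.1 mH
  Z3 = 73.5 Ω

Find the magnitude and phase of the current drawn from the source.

Step 1 — Angular frequency: ω = 2π·f = 2π·3870 = 2.432e+04 rad/s.
Step 2 — Component impedances:
  Z1: Z = 1/(jωC) = -j/(ω·C) = 0 - j2.405 Ω
  Z2: Z = jωL = j·2.432e+04·0.0031 = 0 + j75.38 Ω
  Z3: Z = R = 73.5 Ω
Step 3 — With the output port shorted to ground, the output series arm Z2 runs from the junction to ground; the shunt arm Z3 also runs from the junction to ground. They appear in parallel: Z3 || Z2 = 37.68 + j36.74 Ω.
Step 4 — Series with input arm Z1: Z_in = Z1 + (Z3 || Z2) = 37.68 + j34.33 Ω = 50.97∠42.3° Ω.
Step 5 — Source phasor: V = 204∠115.6° V = -88.15 + j184 V.
Step 6 — Ohm's law: I = V / Z_total = (-88.15 + j184) / (37.68 + j34.33) = 1.153 + j3.832 A.
Step 7 — Convert to polar: |I| = 4.002 A, ∠I = 73.3°.

I = 4.002∠73.3° A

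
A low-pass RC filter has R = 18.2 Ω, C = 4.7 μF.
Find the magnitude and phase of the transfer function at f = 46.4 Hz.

Step 1 — Angular frequency: ω = 2π·46.4 = 291.5 rad/s.
Step 2 — Transfer function: H(jω) = 1/(1 + jωRC).
Step 3 — Denominator: 1 + jωRC = 1 + j·291.5·18.2·4.7e-06 = 1 + j0.02494.
Step 4 — H = 0.9994 - j0.02492.
Step 5 — Magnitude: |H| = 0.9997 (-0.0 dB); phase: φ = -1.4°.

|H| = 0.9997 (-0.0 dB), φ = -1.4°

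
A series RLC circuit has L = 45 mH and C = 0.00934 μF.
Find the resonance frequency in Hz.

Step 1 — Resonance condition Im(Z)=0 gives ω₀ = 1/√(LC).
Step 2 — ω₀ = 1/√(0.045·9.34e-09) = 4.878e+04 rad/s.
Step 3 — f₀ = ω₀/(2π) = 7763 Hz.

f₀ = 7763 Hz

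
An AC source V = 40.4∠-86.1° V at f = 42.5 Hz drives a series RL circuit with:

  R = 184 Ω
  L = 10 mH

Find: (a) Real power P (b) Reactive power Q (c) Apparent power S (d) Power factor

Step 1 — Angular frequency: ω = 2π·f = 2π·42.5 = 267 rad/s.
Step 2 — Component impedances:
  R: Z = R = 184 Ω
  L: Z = jωL = j·267·0.01 = 0 + j2.67 Ω
Step 3 — Series combination: Z_total = R + L = 184 + j2.67 Ω = 184∠0.8° Ω.
Step 4 — Source phasor: V = 40.4∠-86.1° V = 2.748 - j40.31 V.
Step 5 — Current: I = V / Z = 0.01175 - j0.2192 A = 0.2195∠-86.9° A.
Step 6 — Complex power: S = V·I* = 8.869 + j0.1287 VA.
Step 7 — Real power: P = Re(S) = 8.869 W.
Step 8 — Reactive power: Q = Im(S) = 0.1287 VAR.
Step 9 — Apparent power: |S| = 8.87 VA.
Step 10 — Power factor: PF = P/|S| = 0.9999 (lagging).

(a) P = 8.869 W  (b) Q = 0.1287 VAR  (c) S = 8.87 VA  (d) PF = 0.9999 (lagging)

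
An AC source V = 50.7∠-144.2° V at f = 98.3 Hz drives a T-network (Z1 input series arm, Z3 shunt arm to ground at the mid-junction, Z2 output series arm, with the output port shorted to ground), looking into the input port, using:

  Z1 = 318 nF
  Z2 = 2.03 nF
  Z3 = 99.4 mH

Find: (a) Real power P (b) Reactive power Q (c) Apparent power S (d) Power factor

Step 1 — Angular frequency: ω = 2π·f = 2π·98.3 = 617.6 rad/s.
Step 2 — Component impedances:
  Z1: Z = 1/(jωC) = -j/(ω·C) = 0 - j5091 Ω
  Z2: Z = 1/(jωC) = -j/(ω·C) = 0 - j7.976e+05 Ω
  Z3: Z = jωL = j·617.6·0.0994 = 0 + j61.39 Ω
Step 3 — With the output port shorted to ground, the output series arm Z2 runs from the junction to ground; the shunt arm Z3 also runs from the junction to ground. They appear in parallel: Z3 || Z2 = 0 + j61.4 Ω.
Step 4 — Series with input arm Z1: Z_in = Z1 + (Z3 || Z2) = 0 - j5030 Ω = 5030∠-90.0° Ω.
Step 5 — Source phasor: V = 50.7∠-144.2° V = -41.12 - j29.66 V.
Step 6 — Current: I = V / Z = 0.005896 - j0.008175 A = 0.01008∠-54.2° A.
Step 7 — Complex power: S = V·I* = 0 - j0.511 VA.
Step 8 — Real power: P = Re(S) = 0 W.
Step 9 — Reactive power: Q = Im(S) = -0.511 VAR.
Step 10 — Apparent power: |S| = 0.511 VA.
Step 11 — Power factor: PF = P/|S| = 0 (leading).

(a) P = 0 W  (b) Q = -0.511 VAR  (c) S = 0.511 VA  (d) PF = 0 (leading)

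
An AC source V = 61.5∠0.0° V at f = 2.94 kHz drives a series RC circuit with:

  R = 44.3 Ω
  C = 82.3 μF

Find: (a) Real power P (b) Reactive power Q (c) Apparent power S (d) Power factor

Step 1 — Angular frequency: ω = 2π·f = 2π·2940 = 1.847e+04 rad/s.
Step 2 — Component impedances:
  R: Z = R = 44.3 Ω
  C: Z = 1/(jωC) = -j/(ω·C) = 0 - j0.6578 Ω
Step 3 — Series combination: Z_total = R + C = 44.3 - j0.6578 Ω = 44.3∠-0.9° Ω.
Step 4 — Source phasor: V = 61.5∠0.0° V = 61.5 V.
Step 5 — Current: I = V / Z = 1.388 + j0.02061 A = 1.388∠0.9° A.
Step 6 — Complex power: S = V·I* = 85.36 - j1.267 VA.
Step 7 — Real power: P = Re(S) = 85.36 W.
Step 8 — Reactive power: Q = Im(S) = -1.267 VAR.
Step 9 — Apparent power: |S| = 85.37 VA.
Step 10 — Power factor: PF = P/|S| = 0.9999 (leading).

(a) P = 85.36 W  (b) Q = -1.267 VAR  (c) S = 85.37 VA  (d) PF = 0.9999 (leading)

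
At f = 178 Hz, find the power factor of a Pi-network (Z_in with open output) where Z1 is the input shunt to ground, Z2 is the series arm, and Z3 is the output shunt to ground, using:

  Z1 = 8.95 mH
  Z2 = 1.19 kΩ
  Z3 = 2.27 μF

Step 1 — Angular frequency: ω = 2π·f = 2π·178 = 1118 rad/s.
Step 2 — Component impedances:
  Z1: Z = jωL = j·1118·0.00895 = 0 + j10.01 Ω
  Z2: Z = R = 1190 Ω
  Z3: Z = 1/(jωC) = -j/(ω·C) = 0 - j393.9 Ω
Step 3 — With open output, the series arm Z2 and the output shunt Z3 appear in series to ground: Z2 + Z3 = 1190 - j393.9 Ω.
Step 4 — Parallel with input shunt Z1: Z_in = Z1 || (Z2 + Z3) = 0.07626 + j10.03 Ω = 10.03∠89.6° Ω.
Step 5 — Power factor: PF = cos(φ) = Re(Z)/|Z| = 0.076261/10.035 = 0.0076.
Step 6 — Type: Im(Z) = 10.03 ⇒ lagging (phase φ = 89.6°).

PF = 0.0076 (lagging, φ = 89.6°)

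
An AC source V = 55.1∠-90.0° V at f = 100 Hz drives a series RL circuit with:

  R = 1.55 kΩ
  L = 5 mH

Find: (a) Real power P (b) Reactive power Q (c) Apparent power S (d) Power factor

Step 1 — Angular frequency: ω = 2π·f = 2π·100 = 628.3 rad/s.
Step 2 — Component impedances:
  R: Z = R = 1550 Ω
  L: Z = jωL = j·628.3·0.005 = 0 + j3.142 Ω
Step 3 — Series combination: Z_total = R + L = 1550 + j3.142 Ω = 1550∠0.1° Ω.
Step 4 — Source phasor: V = 55.1∠-90.0° V = 0 - j55.1 V.
Step 5 — Current: I = V / Z = -7.205e-05 - j0.03555 A = 0.03555∠-90.1° A.
Step 6 — Complex power: S = V·I* = 1.959 + j0.00397 VA.
Step 7 — Real power: P = Re(S) = 1.959 W.
Step 8 — Reactive power: Q = Im(S) = 0.00397 VAR.
Step 9 — Apparent power: |S| = 1.959 VA.
Step 10 — Power factor: PF = P/|S| = 1 (lagging).

(a) P = 1.959 W  (b) Q = 0.00397 VAR  (c) S = 1.959 VA  (d) PF = 1 (lagging)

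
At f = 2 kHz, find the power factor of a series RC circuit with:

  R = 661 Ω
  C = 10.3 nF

Step 1 — Angular frequency: ω = 2π·f = 2π·2000 = 1.257e+04 rad/s.
Step 2 — Component impedances:
  R: Z = R = 661 Ω
  C: Z = 1/(jωC) = -j/(ω·C) = 0 - j7726 Ω
Step 3 — Series combination: Z_total = R + C = 661 - j7726 Ω = 7754∠-85.1° Ω.
Step 4 — Power factor: PF = cos(φ) = Re(Z)/|Z| = 661/7754.2 = 0.08524.
Step 5 — Type: Im(Z) = -7726 ⇒ leading (phase φ = -85.1°).

PF = 0.08524 (leading, φ = -85.1°)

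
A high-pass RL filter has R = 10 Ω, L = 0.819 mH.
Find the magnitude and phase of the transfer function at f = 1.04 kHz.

Step 1 — Angular frequency: ω = 2π·1040 = 6535 rad/s.
Step 2 — Transfer function: H(jω) = jωL/(R + jωL).
Step 3 — Numerator jωL = j·5.352; denominator R + jωL = 10 + j5.352.
Step 4 — H = 0.2226 + j0.416.
Step 5 — Magnitude: |H| = 0.4719 (-6.5 dB); phase: φ = 61.8°.

|H| = 0.4719 (-6.5 dB), φ = 61.8°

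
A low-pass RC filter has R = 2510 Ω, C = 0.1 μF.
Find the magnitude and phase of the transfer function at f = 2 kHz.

Step 1 — Angular frequency: ω = 2π·2000 = 1.257e+04 rad/s.
Step 2 — Transfer function: H(jω) = 1/(1 + jωRC).
Step 3 — Denominator: 1 + jωRC = 1 + j·1.257e+04·2510·1e-07 = 1 + j3.154.
Step 4 — H = 0.09133 - j0.2881.
Step 5 — Magnitude: |H| = 0.3022 (-10.4 dB); phase: φ = -72.4°.

|H| = 0.3022 (-10.4 dB), φ = -72.4°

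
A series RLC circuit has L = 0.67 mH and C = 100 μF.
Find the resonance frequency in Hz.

Step 1 — Resonance condition Im(Z)=0 gives ω₀ = 1/√(LC).
Step 2 — ω₀ = 1/√(0.00067·0.0001) = 3863 rad/s.
Step 3 — f₀ = ω₀/(2π) = 614.9 Hz.

f₀ = 614.9 Hz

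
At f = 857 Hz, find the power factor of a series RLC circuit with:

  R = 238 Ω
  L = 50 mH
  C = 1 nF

Step 1 — Angular frequency: ω = 2π·f = 2π·857 = 5385 rad/s.
Step 2 — Component impedances:
  R: Z = R = 238 Ω
  L: Z = jωL = j·5385·0.05 = 0 + j269.2 Ω
  C: Z = 1/(jωC) = -j/(ω·C) = 0 - j1.857e+05 Ω
Step 3 — Series combination: Z_total = R + L + C = 238 - j1.854e+05 Ω = 1.854e+05∠-89.9° Ω.
Step 4 — Power factor: PF = cos(φ) = Re(Z)/|Z| = 238/1.8544e+05 = 0.001283.
Step 5 — Type: Im(Z) = -1.854e+05 ⇒ leading (phase φ = -89.9°).

PF = 0.001283 (leading, φ = -89.9°)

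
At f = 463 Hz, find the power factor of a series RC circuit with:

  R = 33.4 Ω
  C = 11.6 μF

Step 1 — Angular frequency: ω = 2π·f = 2π·463 = 2909 rad/s.
Step 2 — Component impedances:
  R: Z = R = 33.4 Ω
  C: Z = 1/(jωC) = -j/(ω·C) = 0 - j29.63 Ω
Step 3 — Series combination: Z_total = R + C = 33.4 - j29.63 Ω = 44.65∠-41.6° Ω.
Step 4 — Power factor: PF = cos(φ) = Re(Z)/|Z| = 33.4/44.65 = 0.748.
Step 5 — Type: Im(Z) = -29.63 ⇒ leading (phase φ = -41.6°).

PF = 0.748 (leading, φ = -41.6°)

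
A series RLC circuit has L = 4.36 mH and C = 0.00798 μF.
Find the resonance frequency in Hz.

Step 1 — Resonance condition Im(Z)=0 gives ω₀ = 1/√(LC).
Step 2 — ω₀ = 1/√(0.00436·7.98e-09) = 1.695e+05 rad/s.
Step 3 — f₀ = ω₀/(2π) = 2.698e+04 Hz.

f₀ = 2.698e+04 Hz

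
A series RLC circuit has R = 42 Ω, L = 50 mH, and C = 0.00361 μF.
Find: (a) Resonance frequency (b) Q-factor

Step 1 — Resonance condition Im(Z)=0 gives ω₀ = 1/√(LC).
Step 2 — ω₀ = 1/√(0.05·3.61e-09) = 7.443e+04 rad/s.
Step 3 — f₀ = ω₀/(2π) = 1.185e+04 Hz.
Step 4 — Series Q: Q = ω₀L/R = 7.443e+04·0.05/42 = 88.61.

(a) f₀ = 1.185e+04 Hz  (b) Q = 88.61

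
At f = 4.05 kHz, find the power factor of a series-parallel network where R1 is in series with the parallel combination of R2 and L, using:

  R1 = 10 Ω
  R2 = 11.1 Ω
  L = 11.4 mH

Step 1 — Angular frequency: ω = 2π·f = 2π·4050 = 2.545e+04 rad/s.
Step 2 — Component impedances:
  R1: Z = R = 10 Ω
  R2: Z = R = 11.1 Ω
  L: Z = jωL = j·2.545e+04·0.0114 = 0 + j290.1 Ω
Step 3 — Parallel branch: R2 || L = 1/(1/R2 + 1/L) = 11.08 + j0.4241 Ω.
Step 4 — Series with R1: Z_total = R1 + (R2 || L) = 21.08 + j0.4241 Ω = 21.09∠1.2° Ω.
Step 5 — Power factor: PF = cos(φ) = Re(Z)/|Z| = 21.084/21.088 = 0.9998.
Step 6 — Type: Im(Z) = 0.4241 ⇒ lagging (phase φ = 1.2°).

PF = 0.9998 (lagging, φ = 1.2°)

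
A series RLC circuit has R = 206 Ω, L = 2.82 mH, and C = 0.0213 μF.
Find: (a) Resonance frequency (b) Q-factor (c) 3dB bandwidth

Step 1 — Resonance condition Im(Z)=0 gives ω₀ = 1/√(LC).
Step 2 — ω₀ = 1/√(0.00282·2.13e-08) = 1.29e+05 rad/s.
Step 3 — f₀ = ω₀/(2π) = 2.054e+04 Hz.
Step 4 — Series Q: Q = ω₀L/R = 1.29e+05·0.00282/206 = 1.766.
Step 5 — 3dB bandwidth: Δω = ω₀/Q = 7.305e+04 rad/s; BW = Δω/(2π) = 1.163e+04 Hz.

(a) f₀ = 2.054e+04 Hz  (b) Q = 1.766  (c) BW = 1.163e+04 Hz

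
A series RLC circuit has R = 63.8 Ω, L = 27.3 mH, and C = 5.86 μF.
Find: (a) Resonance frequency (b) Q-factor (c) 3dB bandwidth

Step 1 — Resonance condition Im(Z)=0 gives ω₀ = 1/√(LC).
Step 2 — ω₀ = 1/√(0.0273·5.86e-06) = 2500 rad/s.
Step 3 — f₀ = ω₀/(2π) = 397.9 Hz.
Step 4 — Series Q: Q = ω₀L/R = 2500·0.0273/63.8 = 1.07.
Step 5 — 3dB bandwidth: Δω = ω₀/Q = 2337 rad/s; BW = Δω/(2π) = 371.9 Hz.

(a) f₀ = 397.9 Hz  (b) Q = 1.07  (c) BW = 371.9 Hz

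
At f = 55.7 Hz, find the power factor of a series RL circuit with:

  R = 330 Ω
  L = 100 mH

Step 1 — Angular frequency: ω = 2π·f = 2π·55.7 = 350 rad/s.
Step 2 — Component impedances:
  R: Z = R = 330 Ω
  L: Z = jωL = j·350·0.1 = 0 + j35 Ω
Step 3 — Series combination: Z_total = R + L = 330 + j35 Ω = 331.9∠6.1° Ω.
Step 4 — Power factor: PF = cos(φ) = Re(Z)/|Z| = 330/331.85 = 0.9944.
Step 5 — Type: Im(Z) = 35 ⇒ lagging (phase φ = 6.1°).

PF = 0.9944 (lagging, φ = 6.1°)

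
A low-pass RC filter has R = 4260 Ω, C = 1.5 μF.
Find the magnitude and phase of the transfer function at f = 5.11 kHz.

Step 1 — Angular frequency: ω = 2π·5110 = 3.211e+04 rad/s.
Step 2 — Transfer function: H(jω) = 1/(1 + jωRC).
Step 3 — Denominator: 1 + jωRC = 1 + j·3.211e+04·4260·1.5e-06 = 1 + j205.2.
Step 4 — H = 2.376e-05 - j0.004874.
Step 5 — Magnitude: |H| = 0.004874 (-46.2 dB); phase: φ = -89.7°.

|H| = 0.004874 (-46.2 dB), φ = -89.7°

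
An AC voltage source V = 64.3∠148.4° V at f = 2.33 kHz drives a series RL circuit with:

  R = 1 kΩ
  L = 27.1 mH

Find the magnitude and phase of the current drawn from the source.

Step 1 — Angular frequency: ω = 2π·f = 2π·2330 = 1.464e+04 rad/s.
Step 2 — Component impedances:
  R: Z = R = 1000 Ω
  L: Z = jωL = j·1.464e+04·0.0271 = 0 + j396.7 Ω
Step 3 — Series combination: Z_total = R + L = 1000 + j396.7 Ω = 1076∠21.6° Ω.
Step 4 — Source phasor: V = 64.3∠148.4° V = -54.77 + j33.69 V.
Step 5 — Ohm's law: I = V / Z_total = (-54.77 + j33.69) / (1000 + j396.7) = -0.03577 + j0.04788 A.
Step 6 — Convert to polar: |I| = 0.05977 A, ∠I = 126.8°.

I = 0.05977∠126.8° A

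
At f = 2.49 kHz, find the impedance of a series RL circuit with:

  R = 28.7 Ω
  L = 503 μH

Step 1 — Angular frequency: ω = 2π·f = 2π·2490 = 1.565e+04 rad/s.
Step 2 — Component impedances:
  R: Z = R = 28.7 Ω
  L: Z = jωL = j·1.565e+04·0.000503 = 0 + j7.87 Ω
Step 3 — Series combination: Z_total = R + L = 28.7 + j7.87 Ω = 29.76∠15.3° Ω.

Z = 28.7 + j7.87 Ω = 29.76∠15.3° Ω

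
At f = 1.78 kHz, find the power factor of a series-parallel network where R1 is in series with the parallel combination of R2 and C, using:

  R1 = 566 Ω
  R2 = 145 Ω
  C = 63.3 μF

Step 1 — Angular frequency: ω = 2π·f = 2π·1780 = 1.118e+04 rad/s.
Step 2 — Component impedances:
  R1: Z = R = 566 Ω
  R2: Z = R = 145 Ω
  C: Z = 1/(jωC) = -j/(ω·C) = 0 - j1.413 Ω
Step 3 — Parallel branch: R2 || C = 1/(1/R2 + 1/C) = 0.01376 - j1.412 Ω.
Step 4 — Series with R1: Z_total = R1 + (R2 || C) = 566 - j1.412 Ω = 566∠-0.1° Ω.
Step 5 — Power factor: PF = cos(φ) = Re(Z)/|Z| = 566/566 = 1.
Step 6 — Type: Im(Z) = -1.412 ⇒ leading (phase φ = -0.1°).

PF = 1 (leading, φ = -0.1°)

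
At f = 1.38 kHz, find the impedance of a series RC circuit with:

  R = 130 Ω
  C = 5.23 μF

Step 1 — Angular frequency: ω = 2π·f = 2π·1380 = 8671 rad/s.
Step 2 — Component impedances:
  R: Z = R = 130 Ω
  C: Z = 1/(jωC) = -j/(ω·C) = 0 - j22.05 Ω
Step 3 — Series combination: Z_total = R + C = 130 - j22.05 Ω = 131.9∠-9.6° Ω.

Z = 130 - j22.05 Ω = 131.9∠-9.6° Ω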